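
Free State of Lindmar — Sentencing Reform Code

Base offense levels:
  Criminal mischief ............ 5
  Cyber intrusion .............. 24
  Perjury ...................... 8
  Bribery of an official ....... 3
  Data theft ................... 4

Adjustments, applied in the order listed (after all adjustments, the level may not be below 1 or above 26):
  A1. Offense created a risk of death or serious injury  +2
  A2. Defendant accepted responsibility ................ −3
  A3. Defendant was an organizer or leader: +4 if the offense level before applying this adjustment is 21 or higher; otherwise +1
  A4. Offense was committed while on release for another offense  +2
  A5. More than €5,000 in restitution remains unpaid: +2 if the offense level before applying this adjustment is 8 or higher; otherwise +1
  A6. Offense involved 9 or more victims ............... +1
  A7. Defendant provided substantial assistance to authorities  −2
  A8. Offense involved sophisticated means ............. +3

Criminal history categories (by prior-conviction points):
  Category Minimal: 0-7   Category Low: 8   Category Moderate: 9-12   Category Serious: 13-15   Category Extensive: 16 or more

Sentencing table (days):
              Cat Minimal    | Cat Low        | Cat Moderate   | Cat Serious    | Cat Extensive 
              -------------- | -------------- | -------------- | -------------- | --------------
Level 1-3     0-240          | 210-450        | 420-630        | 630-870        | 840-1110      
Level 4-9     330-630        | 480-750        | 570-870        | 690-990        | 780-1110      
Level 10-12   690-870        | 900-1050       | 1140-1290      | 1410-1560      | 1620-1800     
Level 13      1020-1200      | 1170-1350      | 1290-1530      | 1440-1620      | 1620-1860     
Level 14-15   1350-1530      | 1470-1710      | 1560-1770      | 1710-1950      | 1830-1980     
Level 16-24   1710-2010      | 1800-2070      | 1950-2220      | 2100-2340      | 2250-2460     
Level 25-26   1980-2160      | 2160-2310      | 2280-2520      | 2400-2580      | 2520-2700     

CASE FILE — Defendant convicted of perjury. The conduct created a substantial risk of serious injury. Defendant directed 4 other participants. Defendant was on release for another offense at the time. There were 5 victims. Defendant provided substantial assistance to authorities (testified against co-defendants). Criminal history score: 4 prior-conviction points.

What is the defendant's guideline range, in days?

Base offense level for perjury: 8.
A1 applies: 8 + 2 = 10.
A3 applies (level before this adjustment is 10 < 21, so +1): 10 + 1 = 11.
A4 applies: 11 + 2 = 13.
A7 applies: 13 − 2 = 11.
Final offense level: 11.
Criminal history: 4 prior points → Category Minimal (0-7).
Level 11 falls in the 10-12 band.
Grid: Level 10-12 × Category Minimal = 690-870 days.

690-870 days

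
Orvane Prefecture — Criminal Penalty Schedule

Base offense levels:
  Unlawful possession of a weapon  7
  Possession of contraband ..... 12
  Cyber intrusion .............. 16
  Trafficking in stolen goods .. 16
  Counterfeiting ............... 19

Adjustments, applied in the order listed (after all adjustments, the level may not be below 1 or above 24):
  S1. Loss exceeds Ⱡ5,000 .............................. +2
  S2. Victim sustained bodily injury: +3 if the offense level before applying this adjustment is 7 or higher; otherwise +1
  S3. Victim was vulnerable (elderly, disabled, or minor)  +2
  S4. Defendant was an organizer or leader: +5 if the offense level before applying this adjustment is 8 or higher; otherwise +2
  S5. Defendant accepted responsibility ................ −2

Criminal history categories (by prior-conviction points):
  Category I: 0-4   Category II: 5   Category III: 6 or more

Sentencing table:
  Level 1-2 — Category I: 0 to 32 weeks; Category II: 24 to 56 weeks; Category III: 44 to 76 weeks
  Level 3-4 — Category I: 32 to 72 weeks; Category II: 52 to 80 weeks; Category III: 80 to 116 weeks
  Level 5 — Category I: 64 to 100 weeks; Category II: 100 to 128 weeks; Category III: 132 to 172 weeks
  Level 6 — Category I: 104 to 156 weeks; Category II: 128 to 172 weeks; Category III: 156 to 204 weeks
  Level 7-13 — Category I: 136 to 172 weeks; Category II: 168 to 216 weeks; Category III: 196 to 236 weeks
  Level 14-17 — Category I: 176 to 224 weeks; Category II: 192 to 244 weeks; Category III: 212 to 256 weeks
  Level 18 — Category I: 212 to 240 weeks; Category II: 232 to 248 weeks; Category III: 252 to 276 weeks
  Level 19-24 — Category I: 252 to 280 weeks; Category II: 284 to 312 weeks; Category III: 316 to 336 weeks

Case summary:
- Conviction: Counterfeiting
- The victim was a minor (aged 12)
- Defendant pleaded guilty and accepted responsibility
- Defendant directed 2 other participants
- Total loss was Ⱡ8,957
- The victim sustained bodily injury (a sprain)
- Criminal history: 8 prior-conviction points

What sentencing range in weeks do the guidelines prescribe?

316-336 weeks

Base offense level for counterfeiting: 19.
S1 applies: 19 + 2 = 21.
S2 applies (level before this adjustment is 21 ≥ 7, so +3): 21 + 3 = 24.
S3 applies: 24 + 2 = 26.
S4 applies (level before this adjustment is 26 ≥ 8, so +5): 26 + 5 = 31.
S5 applies: 31 − 2 = 29.
Level 29 exceeds the maximum of 24; capped at 24.
Final offense level: 24.
Criminal history: 8 prior points → Category III (6+).
Level 24 falls in the 19-24 band.
Grid: Level 19-24 × Category III = 316-336 weeks.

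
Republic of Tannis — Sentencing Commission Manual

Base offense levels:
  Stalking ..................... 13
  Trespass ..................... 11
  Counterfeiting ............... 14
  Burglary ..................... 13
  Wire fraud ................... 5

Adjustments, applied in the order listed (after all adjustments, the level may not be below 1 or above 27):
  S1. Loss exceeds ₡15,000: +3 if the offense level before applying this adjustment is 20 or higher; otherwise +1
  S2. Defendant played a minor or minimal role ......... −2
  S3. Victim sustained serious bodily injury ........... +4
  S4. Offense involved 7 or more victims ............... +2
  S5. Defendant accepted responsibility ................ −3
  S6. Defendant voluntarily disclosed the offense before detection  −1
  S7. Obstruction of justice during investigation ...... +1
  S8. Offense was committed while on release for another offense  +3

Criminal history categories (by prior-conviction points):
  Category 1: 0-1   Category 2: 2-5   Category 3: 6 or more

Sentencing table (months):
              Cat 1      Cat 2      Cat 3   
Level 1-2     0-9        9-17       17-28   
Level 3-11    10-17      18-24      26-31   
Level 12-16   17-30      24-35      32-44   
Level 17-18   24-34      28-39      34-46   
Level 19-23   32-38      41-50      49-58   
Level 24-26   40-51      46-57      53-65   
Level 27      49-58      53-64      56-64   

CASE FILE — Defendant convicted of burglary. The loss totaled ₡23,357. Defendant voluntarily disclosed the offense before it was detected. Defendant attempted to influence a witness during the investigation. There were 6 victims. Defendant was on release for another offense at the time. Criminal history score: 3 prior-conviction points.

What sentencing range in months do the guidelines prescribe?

Base offense level for burglary: 13.
S1 applies (level before this adjustment is 13 < 20, so +1): 13 + 1 = 14.
S4 does not apply.
S6 applies: 14 − 1 = 13.
S7 applies: 13 + 1 = 14.
S8 applies: 14 + 3 = 17.
Final offense level: 17.
Criminal history: 3 prior points → Category 2 (2-5).
Level 17 falls in the 17-18 band.
Grid: Level 17-18 × Category 2 = 28-39 months.

28-39 months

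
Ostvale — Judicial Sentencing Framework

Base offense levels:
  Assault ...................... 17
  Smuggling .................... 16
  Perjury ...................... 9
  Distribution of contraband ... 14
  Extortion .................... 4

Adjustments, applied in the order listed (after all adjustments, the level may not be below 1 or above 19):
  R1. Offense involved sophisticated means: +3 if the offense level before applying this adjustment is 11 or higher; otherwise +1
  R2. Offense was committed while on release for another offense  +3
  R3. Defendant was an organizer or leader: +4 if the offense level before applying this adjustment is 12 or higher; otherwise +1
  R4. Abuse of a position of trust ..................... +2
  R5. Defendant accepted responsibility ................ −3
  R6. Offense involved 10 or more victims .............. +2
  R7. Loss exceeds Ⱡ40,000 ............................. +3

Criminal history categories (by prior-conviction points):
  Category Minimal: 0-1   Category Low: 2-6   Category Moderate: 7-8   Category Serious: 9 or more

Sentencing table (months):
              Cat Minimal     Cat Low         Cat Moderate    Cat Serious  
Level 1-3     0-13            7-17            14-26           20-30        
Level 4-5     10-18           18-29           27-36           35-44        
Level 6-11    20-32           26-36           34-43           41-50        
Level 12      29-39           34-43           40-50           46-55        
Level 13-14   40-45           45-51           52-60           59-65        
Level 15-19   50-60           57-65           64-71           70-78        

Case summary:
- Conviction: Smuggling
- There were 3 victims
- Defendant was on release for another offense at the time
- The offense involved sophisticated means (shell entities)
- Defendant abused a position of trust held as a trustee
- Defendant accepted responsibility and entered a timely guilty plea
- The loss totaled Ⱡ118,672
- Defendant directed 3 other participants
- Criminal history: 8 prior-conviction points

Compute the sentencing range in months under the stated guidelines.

64-71 months

Base offense level for smuggling: 16.
R1 applies (level before this adjustment is 16 ≥ 11, so +3): 16 + 3 = 19.
R2 applies: 19 + 3 = 22.
R3 applies (level before this adjustment is 22 ≥ 12, so +4): 22 + 4 = 26.
R4 applies: 26 + 2 = 28.
R5 applies: 28 − 3 = 25.
R7 applies: 25 + 3 = 28.
Level 28 exceeds the maximum of 19; capped at 19.
Final offense level: 19.
Criminal history: 8 prior points → Category Moderate (7-8).
Level 19 falls in the 15-19 band.
Grid: Level 15-19 × Category Moderate = 64-71 months.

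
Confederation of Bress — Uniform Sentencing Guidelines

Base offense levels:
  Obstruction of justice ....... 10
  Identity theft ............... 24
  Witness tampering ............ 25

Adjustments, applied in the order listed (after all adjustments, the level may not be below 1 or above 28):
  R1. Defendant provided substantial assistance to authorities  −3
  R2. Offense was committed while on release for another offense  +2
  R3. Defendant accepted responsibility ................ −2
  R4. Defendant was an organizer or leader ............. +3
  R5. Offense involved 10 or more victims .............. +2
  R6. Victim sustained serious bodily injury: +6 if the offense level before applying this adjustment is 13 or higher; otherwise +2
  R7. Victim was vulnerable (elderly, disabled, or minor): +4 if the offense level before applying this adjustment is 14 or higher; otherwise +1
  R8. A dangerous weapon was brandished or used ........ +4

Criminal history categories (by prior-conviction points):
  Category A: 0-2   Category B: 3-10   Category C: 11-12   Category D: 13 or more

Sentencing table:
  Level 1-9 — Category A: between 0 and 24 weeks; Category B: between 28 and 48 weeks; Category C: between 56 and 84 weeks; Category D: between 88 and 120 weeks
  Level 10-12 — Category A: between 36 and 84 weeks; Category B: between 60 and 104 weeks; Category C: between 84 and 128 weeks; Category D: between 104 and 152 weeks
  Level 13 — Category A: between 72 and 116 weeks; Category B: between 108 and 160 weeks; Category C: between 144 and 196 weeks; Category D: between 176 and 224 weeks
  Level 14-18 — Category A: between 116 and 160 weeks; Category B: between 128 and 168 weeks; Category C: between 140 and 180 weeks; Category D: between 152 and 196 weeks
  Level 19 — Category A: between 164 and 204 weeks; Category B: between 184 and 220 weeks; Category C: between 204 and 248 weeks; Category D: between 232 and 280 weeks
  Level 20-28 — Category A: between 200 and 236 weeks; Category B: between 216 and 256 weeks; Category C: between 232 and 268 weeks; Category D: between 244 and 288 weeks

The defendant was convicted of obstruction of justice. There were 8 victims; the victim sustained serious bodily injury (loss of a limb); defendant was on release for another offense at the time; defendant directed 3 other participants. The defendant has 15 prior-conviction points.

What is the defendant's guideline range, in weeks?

Base offense level for obstruction of justice: 10.
R1 does not apply.
R2 applies: 10 + 2 = 12.
R3 does not apply.
R4 applies: 12 + 3 = 15.
R5 does not apply.
R6 applies (level before this adjustment is 15 ≥ 13, so +6): 15 + 6 = 21.
Final offense level: 21.
Criminal history: 15 prior points → Category D (13+).
Level 21 falls in the 20-28 band.
Grid: Level 20-28 × Category D = 244-288 weeks.

244-288 weeks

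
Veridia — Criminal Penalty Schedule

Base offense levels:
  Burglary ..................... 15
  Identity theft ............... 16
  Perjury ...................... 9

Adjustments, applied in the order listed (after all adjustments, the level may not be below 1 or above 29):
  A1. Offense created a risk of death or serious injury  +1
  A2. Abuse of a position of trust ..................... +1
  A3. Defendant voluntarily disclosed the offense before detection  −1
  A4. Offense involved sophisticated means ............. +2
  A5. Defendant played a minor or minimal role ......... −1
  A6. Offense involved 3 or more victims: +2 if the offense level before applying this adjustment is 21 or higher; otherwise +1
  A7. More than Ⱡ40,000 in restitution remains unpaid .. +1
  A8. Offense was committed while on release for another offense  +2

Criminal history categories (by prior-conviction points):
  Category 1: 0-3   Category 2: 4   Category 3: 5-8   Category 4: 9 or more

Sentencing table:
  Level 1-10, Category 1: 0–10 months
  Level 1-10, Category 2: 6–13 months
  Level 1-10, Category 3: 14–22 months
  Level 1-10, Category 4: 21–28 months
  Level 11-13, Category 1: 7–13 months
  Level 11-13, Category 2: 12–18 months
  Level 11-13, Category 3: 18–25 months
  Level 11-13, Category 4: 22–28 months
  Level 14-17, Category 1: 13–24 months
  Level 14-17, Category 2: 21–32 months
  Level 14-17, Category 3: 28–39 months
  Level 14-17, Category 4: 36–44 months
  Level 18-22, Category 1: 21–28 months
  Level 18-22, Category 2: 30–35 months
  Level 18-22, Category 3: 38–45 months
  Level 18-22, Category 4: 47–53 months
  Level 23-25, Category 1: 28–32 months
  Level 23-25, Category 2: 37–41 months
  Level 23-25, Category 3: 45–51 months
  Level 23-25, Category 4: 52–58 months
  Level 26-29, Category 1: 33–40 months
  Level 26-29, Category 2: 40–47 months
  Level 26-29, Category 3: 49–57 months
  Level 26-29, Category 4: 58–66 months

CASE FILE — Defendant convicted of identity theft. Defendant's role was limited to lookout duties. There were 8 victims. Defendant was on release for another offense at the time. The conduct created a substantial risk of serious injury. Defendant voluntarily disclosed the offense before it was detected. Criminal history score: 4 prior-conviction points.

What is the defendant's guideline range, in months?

30-35 months

Base offense level for identity theft: 16.
A1 applies: 16 + 1 = 17.
A3 applies: 17 − 1 = 16.
A4 does not apply.
A5 applies: 16 − 1 = 15.
A6 applies (level before this adjustment is 15 < 21, so +1): 15 + 1 = 16.
A7 does not apply.
A8 applies: 16 + 2 = 18.
Final offense level: 18.
Criminal history: 4 prior points → Category 2 (4).
Level 18 falls in the 18-22 band.
Grid: Level 18-22 × Category 2 = 30-35 months.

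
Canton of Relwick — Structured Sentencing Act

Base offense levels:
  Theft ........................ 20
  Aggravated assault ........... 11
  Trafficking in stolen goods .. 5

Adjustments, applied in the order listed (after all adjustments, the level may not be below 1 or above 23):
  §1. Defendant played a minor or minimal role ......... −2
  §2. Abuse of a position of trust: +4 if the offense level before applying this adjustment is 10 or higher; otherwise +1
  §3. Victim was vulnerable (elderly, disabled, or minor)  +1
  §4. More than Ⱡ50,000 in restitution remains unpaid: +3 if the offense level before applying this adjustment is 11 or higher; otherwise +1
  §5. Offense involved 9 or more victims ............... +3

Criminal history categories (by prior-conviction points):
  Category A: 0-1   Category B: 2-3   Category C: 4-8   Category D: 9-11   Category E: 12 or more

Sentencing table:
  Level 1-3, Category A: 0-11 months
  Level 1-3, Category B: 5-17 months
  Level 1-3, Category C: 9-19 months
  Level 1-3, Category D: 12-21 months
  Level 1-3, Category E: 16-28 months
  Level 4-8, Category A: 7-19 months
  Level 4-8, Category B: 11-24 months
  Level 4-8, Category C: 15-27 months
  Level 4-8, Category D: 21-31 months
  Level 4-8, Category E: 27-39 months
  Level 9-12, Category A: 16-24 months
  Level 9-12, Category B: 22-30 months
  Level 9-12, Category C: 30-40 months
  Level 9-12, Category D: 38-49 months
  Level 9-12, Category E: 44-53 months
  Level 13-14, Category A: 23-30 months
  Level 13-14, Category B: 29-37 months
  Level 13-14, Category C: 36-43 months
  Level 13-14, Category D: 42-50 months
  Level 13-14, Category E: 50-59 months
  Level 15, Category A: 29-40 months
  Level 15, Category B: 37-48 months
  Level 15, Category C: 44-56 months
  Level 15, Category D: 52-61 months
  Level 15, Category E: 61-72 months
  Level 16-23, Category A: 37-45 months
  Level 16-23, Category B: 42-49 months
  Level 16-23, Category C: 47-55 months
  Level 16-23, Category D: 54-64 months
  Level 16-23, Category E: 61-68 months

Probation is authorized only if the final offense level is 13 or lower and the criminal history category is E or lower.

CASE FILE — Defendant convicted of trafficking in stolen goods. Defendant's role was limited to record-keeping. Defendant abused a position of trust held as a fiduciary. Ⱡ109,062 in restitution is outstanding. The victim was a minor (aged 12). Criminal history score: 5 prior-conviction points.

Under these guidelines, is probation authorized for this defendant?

Yes

Base offense level for trafficking in stolen goods: 5.
§1 applies: 5 − 2 = 3.
§2 applies (level before this adjustment is 3 < 10, so +1): 3 + 1 = 4.
§3 applies: 4 + 1 = 5.
§4 applies (level before this adjustment is 5 < 11, so +1): 5 + 1 = 6.
Final offense level: 6.
Criminal history: 5 prior points → Category C (4-8).
Level 6 falls in the 4-8 band.
Grid: Level 4-8 × Category C = 15-27 months.
Probation check: level 6 ≤ 13 and category C ≤ E → eligible.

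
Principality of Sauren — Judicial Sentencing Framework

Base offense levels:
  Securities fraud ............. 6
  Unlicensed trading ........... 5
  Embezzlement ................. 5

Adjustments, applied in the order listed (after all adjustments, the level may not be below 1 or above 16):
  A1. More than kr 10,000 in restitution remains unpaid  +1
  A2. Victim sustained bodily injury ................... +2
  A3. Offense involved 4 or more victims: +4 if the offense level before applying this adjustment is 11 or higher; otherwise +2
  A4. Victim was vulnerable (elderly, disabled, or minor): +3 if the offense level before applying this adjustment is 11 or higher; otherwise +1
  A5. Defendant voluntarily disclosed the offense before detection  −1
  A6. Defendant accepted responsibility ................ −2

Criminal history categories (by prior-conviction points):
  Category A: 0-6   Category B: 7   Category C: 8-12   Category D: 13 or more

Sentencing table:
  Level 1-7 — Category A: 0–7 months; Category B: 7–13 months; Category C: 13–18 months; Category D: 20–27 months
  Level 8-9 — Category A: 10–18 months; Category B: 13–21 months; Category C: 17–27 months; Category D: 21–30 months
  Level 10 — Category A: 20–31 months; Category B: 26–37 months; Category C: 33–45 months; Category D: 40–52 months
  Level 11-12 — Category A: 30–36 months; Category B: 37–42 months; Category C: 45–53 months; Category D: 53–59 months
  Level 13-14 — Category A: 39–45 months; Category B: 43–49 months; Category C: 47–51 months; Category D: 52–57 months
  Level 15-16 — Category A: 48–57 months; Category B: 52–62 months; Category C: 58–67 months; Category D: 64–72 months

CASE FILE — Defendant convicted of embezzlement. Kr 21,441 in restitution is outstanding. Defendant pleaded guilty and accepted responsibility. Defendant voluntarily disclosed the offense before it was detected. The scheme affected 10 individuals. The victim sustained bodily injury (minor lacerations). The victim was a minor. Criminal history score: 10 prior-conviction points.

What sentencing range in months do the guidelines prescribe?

Base offense level for embezzlement: 5.
A1 applies: 5 + 1 = 6.
A2 applies: 6 + 2 = 8.
A3 applies (level before this adjustment is 8 < 11, so +2): 8 + 2 = 10.
A4 applies (level before this adjustment is 10 < 11, so +1): 10 + 1 = 11.
A5 applies: 11 − 1 = 10.
A6 applies: 10 − 2 = 8.
Final offense level: 8.
Criminal history: 10 prior points → Category C (8-12).
Level 8 falls in the 8-9 band.
Grid: Level 8-9 × Category C = 17-27 months.

17-27 months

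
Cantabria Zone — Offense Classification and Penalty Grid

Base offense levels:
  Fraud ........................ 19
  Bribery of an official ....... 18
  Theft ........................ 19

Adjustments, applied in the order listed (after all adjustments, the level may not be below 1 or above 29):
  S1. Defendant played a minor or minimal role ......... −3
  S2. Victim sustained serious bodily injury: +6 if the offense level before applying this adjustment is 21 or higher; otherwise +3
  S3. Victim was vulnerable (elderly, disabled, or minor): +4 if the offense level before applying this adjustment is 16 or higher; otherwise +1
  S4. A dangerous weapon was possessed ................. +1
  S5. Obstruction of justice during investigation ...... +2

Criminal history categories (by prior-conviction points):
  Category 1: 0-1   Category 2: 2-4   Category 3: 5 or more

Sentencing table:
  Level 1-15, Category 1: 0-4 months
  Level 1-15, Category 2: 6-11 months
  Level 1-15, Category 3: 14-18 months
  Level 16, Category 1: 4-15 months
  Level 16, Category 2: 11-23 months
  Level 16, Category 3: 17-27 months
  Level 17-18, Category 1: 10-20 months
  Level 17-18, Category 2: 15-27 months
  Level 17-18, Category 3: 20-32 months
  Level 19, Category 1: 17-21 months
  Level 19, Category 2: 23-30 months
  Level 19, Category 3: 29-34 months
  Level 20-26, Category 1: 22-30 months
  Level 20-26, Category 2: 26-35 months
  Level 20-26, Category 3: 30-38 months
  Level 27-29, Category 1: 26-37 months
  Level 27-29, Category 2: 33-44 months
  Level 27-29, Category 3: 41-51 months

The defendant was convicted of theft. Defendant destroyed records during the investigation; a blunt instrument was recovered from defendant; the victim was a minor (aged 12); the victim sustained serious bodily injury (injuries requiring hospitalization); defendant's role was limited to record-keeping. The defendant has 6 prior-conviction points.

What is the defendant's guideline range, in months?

Base offense level for theft: 19.
S1 applies: 19 − 3 = 16.
S2 applies (level before this adjustment is 16 < 21, so +3): 16 + 3 = 19.
S3 applies (level before this adjustment is 19 ≥ 16, so +4): 19 + 4 = 23.
S4 applies: 23 + 1 = 24.
S5 applies: 24 + 2 = 26.
Final offense level: 26.
Criminal history: 6 prior points → Category 3 (5+).
Level 26 falls in the 20-26 band.
Grid: Level 20-26 × Category 3 = 30-38 months.

30-38 months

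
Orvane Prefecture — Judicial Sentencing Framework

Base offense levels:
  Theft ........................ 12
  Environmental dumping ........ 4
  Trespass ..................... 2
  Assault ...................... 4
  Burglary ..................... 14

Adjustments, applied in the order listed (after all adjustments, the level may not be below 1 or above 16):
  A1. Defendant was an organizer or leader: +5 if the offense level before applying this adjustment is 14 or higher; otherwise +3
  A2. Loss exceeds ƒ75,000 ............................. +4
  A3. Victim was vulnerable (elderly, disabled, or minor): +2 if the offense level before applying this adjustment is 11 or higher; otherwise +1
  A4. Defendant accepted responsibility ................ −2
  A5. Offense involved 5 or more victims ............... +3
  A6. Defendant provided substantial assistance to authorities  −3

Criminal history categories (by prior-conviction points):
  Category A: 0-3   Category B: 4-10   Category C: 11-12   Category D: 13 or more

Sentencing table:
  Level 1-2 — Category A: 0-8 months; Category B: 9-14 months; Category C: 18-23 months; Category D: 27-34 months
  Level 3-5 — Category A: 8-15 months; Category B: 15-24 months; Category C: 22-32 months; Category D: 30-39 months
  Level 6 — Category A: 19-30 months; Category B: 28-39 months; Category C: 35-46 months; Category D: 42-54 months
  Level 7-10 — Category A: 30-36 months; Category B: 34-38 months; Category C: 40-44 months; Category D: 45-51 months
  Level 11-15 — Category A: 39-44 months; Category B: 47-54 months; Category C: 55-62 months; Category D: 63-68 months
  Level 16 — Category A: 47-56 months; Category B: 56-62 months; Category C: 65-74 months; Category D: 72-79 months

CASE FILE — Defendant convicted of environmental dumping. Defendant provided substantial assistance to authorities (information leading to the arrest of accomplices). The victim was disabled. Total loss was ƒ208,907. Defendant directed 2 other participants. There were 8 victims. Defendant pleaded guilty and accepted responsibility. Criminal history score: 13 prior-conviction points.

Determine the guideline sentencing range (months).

Base offense level for environmental dumping: 4.
A1 applies (level before this adjustment is 4 < 14, so +3): 4 + 3 = 7.
A2 applies: 7 + 4 = 11.
A3 applies (level before this adjustment is 11 ≥ 11, so +2): 11 + 2 = 13.
A4 applies: 13 − 2 = 11.
A5 applies: 11 + 3 = 14.
A6 applies: 14 − 3 = 11.
Final offense level: 11.
Criminal history: 13 prior points → Category D (13+).
Level 11 falls in the 11-15 band.
Grid: Level 11-15 × Category D = 63-68 months.

63-68 months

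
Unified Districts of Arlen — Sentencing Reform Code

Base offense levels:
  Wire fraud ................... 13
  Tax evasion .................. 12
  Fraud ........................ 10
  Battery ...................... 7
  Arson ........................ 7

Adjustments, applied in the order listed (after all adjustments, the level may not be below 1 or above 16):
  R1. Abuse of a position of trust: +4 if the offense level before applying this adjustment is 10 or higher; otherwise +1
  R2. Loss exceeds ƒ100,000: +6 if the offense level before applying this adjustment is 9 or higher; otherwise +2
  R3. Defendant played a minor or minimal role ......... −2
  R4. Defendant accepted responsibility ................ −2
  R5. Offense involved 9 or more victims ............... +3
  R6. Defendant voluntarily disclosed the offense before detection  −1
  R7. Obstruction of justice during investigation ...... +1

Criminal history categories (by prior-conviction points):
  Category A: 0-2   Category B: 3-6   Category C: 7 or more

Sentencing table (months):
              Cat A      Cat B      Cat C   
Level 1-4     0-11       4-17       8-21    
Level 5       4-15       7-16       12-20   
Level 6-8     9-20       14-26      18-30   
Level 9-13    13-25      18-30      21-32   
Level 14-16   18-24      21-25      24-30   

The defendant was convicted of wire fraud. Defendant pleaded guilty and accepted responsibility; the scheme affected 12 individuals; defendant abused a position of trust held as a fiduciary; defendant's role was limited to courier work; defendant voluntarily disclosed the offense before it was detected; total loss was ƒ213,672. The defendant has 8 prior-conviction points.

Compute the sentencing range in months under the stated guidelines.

Base offense level for wire fraud: 13.
R1 applies (level before this adjustment is 13 ≥ 10, so +4): 13 + 4 = 17.
R2 applies (level before this adjustment is 17 ≥ 9, so +6): 17 + 6 = 23.
R3 applies: 23 − 2 = 21.
R4 applies: 21 − 2 = 19.
R5 applies: 19 + 3 = 22.
R6 applies: 22 − 1 = 21.
Level 21 exceeds the maximum of 16; capped at 16.
Final offense level: 16.
Criminal history: 8 prior points → Category C (7+).
Level 16 falls in the 14-16 band.
Grid: Level 14-16 × Category C = 24-30 months.

24-30 months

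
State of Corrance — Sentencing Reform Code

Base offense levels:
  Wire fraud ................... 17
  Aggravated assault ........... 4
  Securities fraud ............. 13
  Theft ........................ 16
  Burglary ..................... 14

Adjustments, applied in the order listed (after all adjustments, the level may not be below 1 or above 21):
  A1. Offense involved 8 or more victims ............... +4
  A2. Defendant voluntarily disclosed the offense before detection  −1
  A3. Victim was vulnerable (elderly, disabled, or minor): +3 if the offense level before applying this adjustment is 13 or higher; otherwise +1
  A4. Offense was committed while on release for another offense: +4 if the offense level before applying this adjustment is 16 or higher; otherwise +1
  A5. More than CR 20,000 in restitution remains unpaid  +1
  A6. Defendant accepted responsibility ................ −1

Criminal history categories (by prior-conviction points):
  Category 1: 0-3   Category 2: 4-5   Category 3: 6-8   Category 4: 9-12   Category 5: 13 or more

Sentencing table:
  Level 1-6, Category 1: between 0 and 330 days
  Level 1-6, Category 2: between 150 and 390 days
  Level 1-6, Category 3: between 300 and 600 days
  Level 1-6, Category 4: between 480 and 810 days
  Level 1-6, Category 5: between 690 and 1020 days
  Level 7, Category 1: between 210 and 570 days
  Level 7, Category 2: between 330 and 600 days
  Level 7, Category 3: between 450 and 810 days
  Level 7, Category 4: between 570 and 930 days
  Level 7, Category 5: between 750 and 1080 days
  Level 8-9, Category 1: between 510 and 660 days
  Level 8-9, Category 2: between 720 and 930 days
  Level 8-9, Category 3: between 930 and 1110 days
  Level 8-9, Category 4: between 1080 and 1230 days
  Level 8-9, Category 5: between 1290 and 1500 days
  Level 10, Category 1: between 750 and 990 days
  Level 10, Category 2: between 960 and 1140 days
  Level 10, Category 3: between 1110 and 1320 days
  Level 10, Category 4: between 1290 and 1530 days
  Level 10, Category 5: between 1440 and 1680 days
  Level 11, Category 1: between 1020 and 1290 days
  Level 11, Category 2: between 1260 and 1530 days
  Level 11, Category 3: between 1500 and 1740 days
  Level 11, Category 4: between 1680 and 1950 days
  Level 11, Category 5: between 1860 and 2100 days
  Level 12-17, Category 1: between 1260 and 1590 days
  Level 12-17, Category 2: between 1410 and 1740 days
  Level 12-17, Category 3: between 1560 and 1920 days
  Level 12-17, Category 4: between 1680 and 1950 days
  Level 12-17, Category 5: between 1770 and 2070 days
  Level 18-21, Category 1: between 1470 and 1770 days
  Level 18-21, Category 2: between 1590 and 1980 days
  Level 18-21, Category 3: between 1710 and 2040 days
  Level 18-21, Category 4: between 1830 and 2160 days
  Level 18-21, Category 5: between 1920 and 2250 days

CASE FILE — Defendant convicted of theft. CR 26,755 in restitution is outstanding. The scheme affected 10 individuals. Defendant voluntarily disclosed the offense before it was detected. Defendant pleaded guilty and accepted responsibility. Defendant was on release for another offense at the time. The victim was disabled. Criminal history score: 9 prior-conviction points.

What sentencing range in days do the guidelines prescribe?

1830-2160 days

Base offense level for theft: 16.
A1 applies: 16 + 4 = 20.
A2 applies: 20 − 1 = 19.
A3 applies (level before this adjustment is 19 ≥ 13, so +3): 19 + 3 = 22.
A4 applies (level before this adjustment is 22 ≥ 16, so +4): 22 + 4 = 26.
A5 applies: 26 + 1 = 27.
A6 applies: 27 − 1 = 26.
Level 26 exceeds the maximum of 21; capped at 21.
Final offense level: 21.
Criminal history: 9 prior points → Category 4 (9-12).
Level 21 falls in the 18-21 band.
Grid: Level 18-21 × Category 4 = 1830-2160 days.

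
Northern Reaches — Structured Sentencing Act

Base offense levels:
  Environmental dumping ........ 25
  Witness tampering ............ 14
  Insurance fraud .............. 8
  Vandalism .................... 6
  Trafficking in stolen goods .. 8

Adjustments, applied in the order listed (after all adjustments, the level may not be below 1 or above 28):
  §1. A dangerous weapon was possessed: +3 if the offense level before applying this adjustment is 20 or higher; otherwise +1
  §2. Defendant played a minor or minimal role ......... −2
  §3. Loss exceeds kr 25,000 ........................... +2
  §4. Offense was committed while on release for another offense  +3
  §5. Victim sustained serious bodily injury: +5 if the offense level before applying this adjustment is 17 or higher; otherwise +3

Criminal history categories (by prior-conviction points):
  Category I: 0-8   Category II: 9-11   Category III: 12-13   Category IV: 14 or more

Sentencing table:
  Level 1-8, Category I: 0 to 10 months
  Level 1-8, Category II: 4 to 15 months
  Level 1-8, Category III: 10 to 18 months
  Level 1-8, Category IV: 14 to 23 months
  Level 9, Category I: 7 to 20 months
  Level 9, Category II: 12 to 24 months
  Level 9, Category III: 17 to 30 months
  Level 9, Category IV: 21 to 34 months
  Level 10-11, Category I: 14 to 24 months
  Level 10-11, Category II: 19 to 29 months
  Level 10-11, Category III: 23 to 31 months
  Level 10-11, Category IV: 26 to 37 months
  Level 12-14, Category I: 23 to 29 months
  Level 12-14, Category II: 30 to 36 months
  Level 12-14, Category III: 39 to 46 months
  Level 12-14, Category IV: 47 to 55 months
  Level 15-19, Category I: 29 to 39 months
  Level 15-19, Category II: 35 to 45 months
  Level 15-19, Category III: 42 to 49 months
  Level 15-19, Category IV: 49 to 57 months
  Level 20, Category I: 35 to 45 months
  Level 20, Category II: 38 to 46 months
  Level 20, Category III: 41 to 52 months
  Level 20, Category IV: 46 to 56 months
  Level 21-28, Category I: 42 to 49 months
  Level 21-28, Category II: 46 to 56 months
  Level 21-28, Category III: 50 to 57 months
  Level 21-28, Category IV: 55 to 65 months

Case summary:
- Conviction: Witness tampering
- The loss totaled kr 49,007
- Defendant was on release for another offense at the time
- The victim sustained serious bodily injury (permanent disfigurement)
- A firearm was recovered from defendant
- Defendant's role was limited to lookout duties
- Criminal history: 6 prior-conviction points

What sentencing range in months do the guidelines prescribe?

42-49 months

Base offense level for witness tampering: 14.
§1 applies (level before this adjustment is 14 < 20, so +1): 14 + 1 = 15.
§2 applies: 15 − 2 = 13.
§3 applies: 13 + 2 = 15.
§4 applies: 15 + 3 = 18.
§5 applies (level before this adjustment is 18 ≥ 17, so +5): 18 + 5 = 23.
Final offense level: 23.
Criminal history: 6 prior points → Category I (0-8).
Level 23 falls in the 21-28 band.
Grid: Level 21-28 × Category I = 42-49 months.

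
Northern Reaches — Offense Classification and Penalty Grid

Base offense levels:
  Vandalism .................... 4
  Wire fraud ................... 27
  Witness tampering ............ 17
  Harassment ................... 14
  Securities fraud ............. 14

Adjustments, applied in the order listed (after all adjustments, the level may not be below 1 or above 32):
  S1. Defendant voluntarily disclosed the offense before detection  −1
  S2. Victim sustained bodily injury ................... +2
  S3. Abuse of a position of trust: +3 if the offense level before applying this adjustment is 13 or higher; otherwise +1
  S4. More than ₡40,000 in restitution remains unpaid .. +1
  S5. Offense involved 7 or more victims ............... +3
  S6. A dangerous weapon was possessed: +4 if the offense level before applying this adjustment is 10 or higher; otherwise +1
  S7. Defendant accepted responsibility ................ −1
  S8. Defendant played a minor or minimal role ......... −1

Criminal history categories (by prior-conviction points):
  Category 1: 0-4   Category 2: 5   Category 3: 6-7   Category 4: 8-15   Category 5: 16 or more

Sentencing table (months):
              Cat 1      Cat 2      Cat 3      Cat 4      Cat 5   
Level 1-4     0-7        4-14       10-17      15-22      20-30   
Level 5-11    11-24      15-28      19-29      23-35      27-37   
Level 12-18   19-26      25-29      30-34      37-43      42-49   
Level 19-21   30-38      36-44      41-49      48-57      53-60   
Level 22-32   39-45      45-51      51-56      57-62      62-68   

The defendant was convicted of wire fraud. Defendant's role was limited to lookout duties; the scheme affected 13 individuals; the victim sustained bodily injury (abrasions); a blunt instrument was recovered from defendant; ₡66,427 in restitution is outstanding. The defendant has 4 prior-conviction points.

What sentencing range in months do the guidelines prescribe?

Base offense level for wire fraud: 27.
S1 does not apply.
S2 applies: 27 + 2 = 29.
S4 applies: 29 + 1 = 30.
S5 applies: 30 + 3 = 33.
S6 applies (level before this adjustment is 33 ≥ 10, so +4): 33 + 4 = 37.
S8 applies: 37 − 1 = 36.
Level 36 exceeds the maximum of 32; capped at 32.
Final offense level: 32.
Criminal history: 4 prior points → Category 1 (0-4).
Level 32 falls in the 22-32 band.
Grid: Level 22-32 × Category 1 = 39-45 months.

39-45 months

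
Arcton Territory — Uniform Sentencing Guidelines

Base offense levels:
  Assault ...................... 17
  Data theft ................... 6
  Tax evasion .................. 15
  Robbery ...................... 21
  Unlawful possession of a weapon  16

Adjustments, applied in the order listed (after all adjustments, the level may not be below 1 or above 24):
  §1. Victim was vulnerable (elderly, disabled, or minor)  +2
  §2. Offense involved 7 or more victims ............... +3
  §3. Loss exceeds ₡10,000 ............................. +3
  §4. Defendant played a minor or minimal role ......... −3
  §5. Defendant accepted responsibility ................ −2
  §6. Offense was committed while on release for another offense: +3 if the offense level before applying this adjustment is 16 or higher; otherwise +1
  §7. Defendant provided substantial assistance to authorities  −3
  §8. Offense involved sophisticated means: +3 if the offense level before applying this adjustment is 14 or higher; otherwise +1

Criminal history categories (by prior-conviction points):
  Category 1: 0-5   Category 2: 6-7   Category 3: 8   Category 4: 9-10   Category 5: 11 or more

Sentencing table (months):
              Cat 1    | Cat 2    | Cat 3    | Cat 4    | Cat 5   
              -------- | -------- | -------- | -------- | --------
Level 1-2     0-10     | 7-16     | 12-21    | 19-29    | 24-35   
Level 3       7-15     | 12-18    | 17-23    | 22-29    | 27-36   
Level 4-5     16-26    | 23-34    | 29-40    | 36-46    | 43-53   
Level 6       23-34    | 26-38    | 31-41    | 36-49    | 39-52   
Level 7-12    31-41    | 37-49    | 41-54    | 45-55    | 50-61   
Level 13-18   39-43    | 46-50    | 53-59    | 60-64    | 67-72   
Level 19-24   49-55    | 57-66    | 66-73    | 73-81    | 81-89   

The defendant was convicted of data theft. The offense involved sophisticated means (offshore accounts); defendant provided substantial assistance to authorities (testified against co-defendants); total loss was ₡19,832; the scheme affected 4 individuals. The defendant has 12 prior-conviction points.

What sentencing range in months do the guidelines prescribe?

Base offense level for data theft: 6.
§2 does not apply.
§3 applies: 6 + 3 = 9.
§4 does not apply.
§5 does not apply.
§6 does not apply.
§7 applies: 9 − 3 = 6.
§8 applies (level before this adjustment is 6 < 14, so +1): 6 + 1 = 7.
Final offense level: 7.
Criminal history: 12 prior points → Category 5 (11+).
Level 7 falls in the 7-12 band.
Grid: Level 7-12 × Category 5 = 50-61 months.

50-61 months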